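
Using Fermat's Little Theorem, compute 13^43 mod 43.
By Fermat: 13^{42} ≡ 1 (mod 43). So 13^{43} = 13^{42} · 13^{1} ≡ 13^{1} ≡ 13 (mod 43)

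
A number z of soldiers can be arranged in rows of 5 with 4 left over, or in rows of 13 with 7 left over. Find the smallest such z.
M = 5 × 13 = 65. M₁ = 13, y₁ ≡ 2 (mod 5). M₂ = 5, y₂ ≡ 8 (mod 13). z = 4×13×2 + 7×5×8 ≡ 59 (mod 65)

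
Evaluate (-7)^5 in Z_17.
By repeated squaring mod 17: (-7)^{1}≡10, (-7)^{2}≡15, (-7)^{4}≡4. Then (-7)^{5} = (-7)^{4+1} ≡ 4 × 10 ≡ 6 mod 17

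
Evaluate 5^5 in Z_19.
By repeated squaring (mod 19): 5^{1}≡5, 5^{2}≡6, 5^{4}≡17. Then 5^{5} = 5^{4+1} ≡ 17 × 5 ≡ 9 (mod 19)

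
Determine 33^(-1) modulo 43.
Since 43 is prime, by Fermat 33^(-1) ≡ 33^{41} ≡ 30 mod 43. Verify: 33 × 30 = 990 ≡ 1 mod 43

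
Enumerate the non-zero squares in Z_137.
Squares in Z_137*: {1, 2, 4, 7, 8, 9, 11, 14, 15, 16, 17, 18, 19, 22, 25, 28, 30, 32, 34, 36, 37, 38, 39, 44, 49, 50, 56, 59, 60, 61, 63, 64, 65, 68, 69, 72, 73, 74, 76, 77, 78, 81, 87, 88, 93, 98, 99, 100, 101, 103, 105, 107, 109, 112, 115, 118, 119, 120, 121, 122, 123, 126, 128, 129, 130, 133, 135, 136}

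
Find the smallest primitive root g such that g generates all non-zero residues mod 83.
g = 2. Powers: [2, 4, 8, 16, 32, 64, ...] generates all 82 non-zero residues.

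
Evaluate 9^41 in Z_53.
By repeated squaring (mod 53): 9^{1}≡9, 9^{2}≡28, 9^{4}≡42, 9^{8}≡15, 9^{16}≡13, 9^{32}≡10. Then 9^{41} = 9^{32+8+1} ≡ 10 × 15 × 9 ≡ 25 (mod 53)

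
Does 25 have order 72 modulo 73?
25^{36} ≡ 1 (mod 73) and 36 < 72, so ord_73(25) = 36 ≠ 72 and 25 is not a primitive root.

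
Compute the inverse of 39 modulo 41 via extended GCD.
Extended GCD: 39(20) + 41(-19) = 1. So 39^(-1) ≡ 20 mod 41. Verify: 39 × 20 = 780 ≡ 1 mod 41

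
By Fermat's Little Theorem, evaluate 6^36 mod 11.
By Fermat: 6^{10} ≡ 1 (mod 11). 36 = 3×10 + 6. So 6^{36} ≡ 6^{6} ≡ 5 (mod 11)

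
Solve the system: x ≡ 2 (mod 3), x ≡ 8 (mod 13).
M = 3 × 13 = 39. M₁ = 13, y₁ ≡ 1 (mod 3). M₂ = 3, y₂ ≡ 9 (mod 13). x = 2×13×1 + 8×3×9 ≡ 8 (mod 39)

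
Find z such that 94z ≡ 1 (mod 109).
Since 109 is prime, by Fermat 94^(-1) ≡ 94^{107} ≡ 29 (mod 109). Verify: 94 × 29 = 2726 ≡ 1 (mod 109)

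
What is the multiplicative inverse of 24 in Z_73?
Since 73 is prime, by Fermat 24^(-1) ≡ 24^{71} ≡ 70 mod 73. Verify: 24 × 70 = 1680 ≡ 1 mod 73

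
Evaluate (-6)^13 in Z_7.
Using Fermat: (-6)^{6} ≡ 1 mod 7. 13 ≡ 1 mod 6. So (-6)^{13} ≡ (-6)^{1} ≡ 1 mod 7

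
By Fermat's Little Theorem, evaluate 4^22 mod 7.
By Fermat: 4^{6} ≡ 1 (mod 7). 22 = 3×6 + 4. So 4^{22} ≡ 4^{4} ≡ 4 (mod 7)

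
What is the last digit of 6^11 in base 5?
Using Fermat: 6^{4} ≡ 1 (mod 5). 11 ≡ 3 (mod 4). So 6^{11} ≡ 6^{3} ≡ 1 (mod 5)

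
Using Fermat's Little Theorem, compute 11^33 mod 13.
By Fermat: 11^{12} ≡ 1 (mod 13). 33 = 2×12 + 9. So 11^{33} ≡ 11^{9} ≡ 8 (mod 13)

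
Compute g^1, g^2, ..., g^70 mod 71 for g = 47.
47^1, 47^2, ..., 47^{70} mod 71: [47, 8, 21, 64, 26, 15, 66, 49, 31, 37, 35, 12, 67, 25, 39, 58, 28, 38, 11, 20, 17, 18, 65, 2, 23, 16, 42, 57, 52, 30, 61, 27, 62, 3, 70, 24, 63, 50, 7, 45, 56, 5, 22, 40, 34, 36, 59, 4, 46, 32, 13, 43, 33, 60, 51, 54, 53, 6, 69, 48, 55, 29, 14, 19, 41, 10, 44, 9, 68, 1]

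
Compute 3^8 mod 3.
By repeated squaring (mod 3): 3^{1}≡0, 3^{2}≡0, 3^{4}≡0, 3^{8}≡0. So 3^{8} ≡ 0 (mod 3)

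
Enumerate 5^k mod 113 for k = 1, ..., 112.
5^1, 5^2, ..., 5^{112} mod 113: [5, 25, 12, 60, 74, 31, 42, 97, 33, 52, 34, 57, 59, 69, 6, 30, 37, 72, 21, 105, 73, 26, 17, 85, 86, 91, 3, 15, 75, 36, 67, 109, 93, 13, 65, 99, 43, 102, 58, 64, 94, 18, 90, 111, 103, 63, 89, 106, 78, 51, 29, 32, 47, 9, 45, 112, 108, 88, 101, 53, 39, 82, 71, 16, 80, 61, 79, 56, 54, 44, 107, 83, 76, 41, 92, 8, 40, 87, 96, 28, 27, 22, 110, 98, 38, 77, 46, 4, 20, 100, 48, 14, 70, 11, 55, 49, 19, 95, 23, 2, 10, 50, 24, 7, 35, 62, 84, 81, 66, 104, 68, 1]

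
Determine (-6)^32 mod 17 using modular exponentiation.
Using Fermat: (-6)^{16} ≡ 1 (mod 17). 32 ≡ 0 (mod 16). So (-6)^{32} ≡ (-6)^{0} ≡ 1 (mod 17)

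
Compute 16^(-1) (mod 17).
Since 17 is prime, by Fermat 16^(-1) ≡ 16^{15} ≡ 16 (mod 17). Verify: 16 × 16 = 256 ≡ 1 (mod 17)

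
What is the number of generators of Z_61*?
Number of primitive roots mod 61 = φ(p-1) = φ(60) = 16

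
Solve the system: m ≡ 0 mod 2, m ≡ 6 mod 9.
M = 2 × 9 = 18. M₁ = 9, y₁ ≡ 1 mod 2. M₂ = 2, y₂ ≡ 5 mod 9. m = 0×9×1 + 6×2×5 ≡ 6 mod 18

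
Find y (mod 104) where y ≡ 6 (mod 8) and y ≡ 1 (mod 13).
M = 8 × 13 = 104. M₁ = 13, y₁ ≡ 5 (mod 8). M₂ = 8, y₂ ≡ 5 (mod 13). y = 6×13×5 + 1×8×5 ≡ 14 (mod 104)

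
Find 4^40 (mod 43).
By repeated squaring (mod 43): 4^{1}≡4, 4^{2}≡16, 4^{4}≡41, 4^{8}≡4, 4^{16}≡16, 4^{32}≡41. Then 4^{40} = 4^{32+8} ≡ 41 × 4 ≡ 35 (mod 43)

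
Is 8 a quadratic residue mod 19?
By Euler's criterion: 8^{9} ≡ 18 mod 19. Since this equals -1 (≡ 18), 8 is not a QR.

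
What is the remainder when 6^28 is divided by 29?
Using Fermat: 6^{28} ≡ 1 (mod 29). 28 ≡ 0 (mod 28). So 6^{28} ≡ 6^{0} ≡ 1 (mod 29)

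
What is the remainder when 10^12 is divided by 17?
By repeated squaring (mod 17): 10^{1}≡10, 10^{2}≡15, 10^{4}≡4, 10^{8}≡16. Then 10^{12} = 10^{8+4} ≡ 16 × 4 ≡ 13 (mod 17)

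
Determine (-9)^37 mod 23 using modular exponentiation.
Using Fermat: (-9)^{22} ≡ 1 (mod 23). 37 ≡ 15 (mod 22). So (-9)^{37} ≡ (-9)^{15} ≡ 17 (mod 23)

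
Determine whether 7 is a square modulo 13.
By Euler's criterion: 7^{6} ≡ 12 (mod 13). Since this equals -1 (≡ 12), 7 is not a QR.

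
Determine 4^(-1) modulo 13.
Since 13 is prime, by Fermat 4^(-1) ≡ 4^{11} ≡ 10 (mod 13). Verify: 4 × 10 = 40 ≡ 1 (mod 13)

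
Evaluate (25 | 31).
(25/31) = 25^{15} mod 31 = 1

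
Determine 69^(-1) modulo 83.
Since 83 is prime, by Fermat 69^(-1) ≡ 69^{81} ≡ 77 mod 83. Verify: 69 × 77 = 5313 ≡ 1 mod 83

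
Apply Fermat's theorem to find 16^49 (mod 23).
By Fermat: 16^{22} ≡ 1 (mod 23). 49 = 2×22 + 5. So 16^{49} ≡ 16^{5} ≡ 6 (mod 23)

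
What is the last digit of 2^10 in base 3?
Using Fermat: 2^{2} ≡ 1 (mod 3). 10 ≡ 0 (mod 2). So 2^{10} ≡ 2^{0} ≡ 1 (mod 3)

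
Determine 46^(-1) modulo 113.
Since 113 is prime, by Fermat 46^(-1) ≡ 46^{111} ≡ 86 (mod 113). Verify: 46 × 86 = 3956 ≡ 1 (mod 113)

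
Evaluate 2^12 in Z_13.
Using Fermat: 2^{12} ≡ 1 (mod 13). 12 ≡ 0 (mod 12). So 2^{12} ≡ 2^{0} ≡ 1 (mod 13)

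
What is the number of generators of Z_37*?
A prime p has φ(p-1) primitive roots; here φ(36) = 12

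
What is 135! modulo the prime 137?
(136)! = (135)! × (136) ≡ -1 mod 137. So (135)! ≡ -1 × (136)^(-1) ≡ (-1)×(-1) = 1 mod 137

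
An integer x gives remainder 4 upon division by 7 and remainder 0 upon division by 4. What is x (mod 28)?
M = 7 × 4 = 28. M₁ = 4, y₁ ≡ 2 (mod 7). M₂ = 7, y₂ ≡ 3 (mod 4). x = 4×4×2 + 0×7×3 ≡ 4 (mod 28)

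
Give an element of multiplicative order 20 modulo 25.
2 has order 20 mod 25 since 2^{20} ≡ 1 mod 25 and no smaller power works.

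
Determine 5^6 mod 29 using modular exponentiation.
By repeated squaring mod 29: 5^{1}≡5, 5^{2}≡25, 5^{4}≡16. Then 5^{6} = 5^{4+2} ≡ 16 × 25 ≡ 23 mod 29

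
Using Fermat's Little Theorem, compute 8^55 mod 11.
By Fermat: 8^{10} ≡ 1 mod 11. 55 = 5×10 + 5. So 8^{55} ≡ 8^{5} ≡ 10 mod 11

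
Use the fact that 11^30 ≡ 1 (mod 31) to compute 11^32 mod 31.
By Fermat: 11^{30} ≡ 1 (mod 31). So 11^{32} = 11^{30} · 11^{2} ≡ 11^{2} ≡ 28 (mod 31)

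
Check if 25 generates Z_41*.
25^{10} ≡ 1 (mod 41) and 10 < 40, so ord_41(25) = 10 ≠ 40 and 25 is not a primitive root.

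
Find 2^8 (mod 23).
By repeated squaring (mod 23): 2^{1}≡2, 2^{2}≡4, 2^{4}≡16, 2^{8}≡3. So 2^{8} ≡ 3 (mod 23)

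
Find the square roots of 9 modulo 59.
The square roots of 9 mod 59 are 3 and 56. Verify: 3² = 9 ≡ 9 (mod 59)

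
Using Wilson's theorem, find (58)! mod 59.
By Wilson's theorem, (58)! ≡ -1 ≡ 58 (mod 59)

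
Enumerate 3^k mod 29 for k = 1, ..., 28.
3^1, 3^2, ..., 3^{28} mod 29: [3, 9, 27, 23, 11, 4, 12, 7, 21, 5, 15, 16, 19, 28, 26, 20, 2, 6, 18, 25, 17, 22, 8, 24, 14, 13, 10, 1]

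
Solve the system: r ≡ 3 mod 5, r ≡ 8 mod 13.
M = 5 × 13 = 65. M₁ = 13, y₁ ≡ 2 mod 5. M₂ = 5, y₂ ≡ 8 mod 13. r = 3×13×2 + 8×5×8 ≡ 8 mod 65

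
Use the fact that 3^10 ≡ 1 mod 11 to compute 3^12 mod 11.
By Fermat: 3^{10} ≡ 1 mod 11. So 3^{12} = 3^{10} · 3^{2} ≡ 3^{2} ≡ 9 mod 11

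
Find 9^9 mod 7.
Using Fermat: 9^{6} ≡ 1 mod 7. 9 ≡ 3 mod 6. So 9^{9} ≡ 9^{3} ≡ 1 mod 7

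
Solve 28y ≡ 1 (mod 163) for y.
Since 163 is prime, by Fermat 28^(-1) ≡ 28^{161} ≡ 99 (mod 163). Verify: 28 × 99 = 2772 ≡ 1 (mod 163)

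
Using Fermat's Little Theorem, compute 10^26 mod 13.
By Fermat: 10^{12} ≡ 1 mod 13. 26 = 2×12 + 2. So 10^{26} ≡ 10^{2} ≡ 9 mod 13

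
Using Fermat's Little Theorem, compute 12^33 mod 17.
By Fermat: 12^{16} ≡ 1 mod 17. 33 = 2×16 + 1. So 12^{33} ≡ 12^{1} ≡ 12 mod 17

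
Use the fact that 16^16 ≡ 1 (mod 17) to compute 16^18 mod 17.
By Fermat: 16^{16} ≡ 1 (mod 17). So 16^{18} = 16^{16} · 16^{2} ≡ 16^{2} ≡ 1 (mod 17)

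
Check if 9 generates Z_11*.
9^{5} ≡ 1 (mod 11) and 5 < 10, so ord_11(9) = 5 ≠ 10 and 9 is not a primitive root.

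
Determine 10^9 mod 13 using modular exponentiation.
By repeated squaring (mod 13): 10^{1}≡10, 10^{2}≡9, 10^{4}≡3, 10^{8}≡9. Then 10^{9} = 10^{8+1} ≡ 9 × 10 ≡ 12 (mod 13)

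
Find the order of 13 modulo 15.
Powers of 13 mod 15: 13^1≡13, 13^2≡4, 13^3≡7, 13^4≡1. ord_15(13) = 4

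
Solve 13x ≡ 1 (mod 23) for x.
Since 23 is prime, by Fermat 13^(-1) ≡ 13^{21} ≡ 16 (mod 23). Verify: 13 × 16 = 208 ≡ 1 (mod 23)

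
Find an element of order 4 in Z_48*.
29 has order 4 mod 48 since 29^{4} ≡ 1 (mod 48) and no smaller power works.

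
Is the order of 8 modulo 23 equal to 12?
Powers of 8 mod 23: 8^1≡8, 8^2≡18, 8^3≡6, 8^4≡2, 8^5≡16, 8^6≡13, 8^7≡12, 8^8≡4, 8^9≡9, 8^10≡3, 8^11≡1. Already 8^11≡1, so the order is 11 < 12. No, the actual order is 11.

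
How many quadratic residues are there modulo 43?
The squaring map on Z_43* is 2-to-1, so there are (42)/2 = 21 QRs.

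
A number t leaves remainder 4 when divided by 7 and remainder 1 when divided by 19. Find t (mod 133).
M = 7 × 19 = 133. M₁ = 19, y₁ ≡ 3 (mod 7). M₂ = 7, y₂ ≡ 11 (mod 19). t = 4×19×3 + 1×7×11 ≡ 39 (mod 133)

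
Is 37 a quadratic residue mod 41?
By Euler's criterion: 37^{20} ≡ 1 (mod 41). Since this equals 1, 37 is a QR.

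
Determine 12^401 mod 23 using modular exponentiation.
Using Fermat: 12^{22} ≡ 1 mod 23. 401 ≡ 5 mod 22. So 12^{401} ≡ 12^{5} ≡ 18 mod 23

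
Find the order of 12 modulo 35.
Powers of 12 mod 35: 12^1≡12, 12^2≡4, 12^3≡13, 12^4≡16, 12^5≡17, 12^6≡29, 12^7≡33, 12^8≡11, 12^9≡27, 12^10≡9, 12^11≡3, 12^12≡1. Order = 12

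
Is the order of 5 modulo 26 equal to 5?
Powers of 5 mod 26: 5^1≡5, 5^2≡25, 5^3≡21, 5^4≡1. Already 5^4≡1, so the order is 4 < 5. No, the actual order is 4.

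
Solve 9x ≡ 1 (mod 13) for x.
Since 13 is prime, by Fermat 9^(-1) ≡ 9^{11} ≡ 3 (mod 13). Verify: 9 × 3 = 27 ≡ 1 (mod 13)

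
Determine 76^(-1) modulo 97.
Since 97 is prime, by Fermat 76^(-1) ≡ 76^{95} ≡ 60 mod 97. Verify: 76 × 60 = 4560 ≡ 1 mod 97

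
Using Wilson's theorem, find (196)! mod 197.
By Wilson's theorem, (196)! ≡ -1 ≡ 196 (mod 197)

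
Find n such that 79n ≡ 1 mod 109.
Since 109 is prime, by Fermat 79^(-1) ≡ 79^{107} ≡ 69 mod 109. Verify: 79 × 69 = 5451 ≡ 1 mod 109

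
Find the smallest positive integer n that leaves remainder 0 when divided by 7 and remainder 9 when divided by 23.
M = 7 × 23 = 161. M₁ = 23, y₁ ≡ 4 (mod 7). M₂ = 7, y₂ ≡ 10 (mod 23). n = 0×23×4 + 9×7×10 ≡ 147 (mod 161)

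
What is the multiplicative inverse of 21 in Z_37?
Since 37 is prime, by Fermat 21^(-1) ≡ 21^{35} ≡ 30 (mod 37). Verify: 21 × 30 = 630 ≡ 1 (mod 37)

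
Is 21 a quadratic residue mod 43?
By Euler's criterion: 21^{21} ≡ 1 (mod 43). Since this equals 1, 21 is a QR.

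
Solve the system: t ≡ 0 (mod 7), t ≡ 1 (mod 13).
M = 7 × 13 = 91. M₁ = 13, y₁ ≡ 6 (mod 7). M₂ = 7, y₂ ≡ 2 (mod 13). t = 0×13×6 + 1×7×2 ≡ 14 (mod 91)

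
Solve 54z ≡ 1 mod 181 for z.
Since 181 is prime, by Fermat 54^(-1) ≡ 54^{179} ≡ 57 mod 181. Verify: 54 × 57 = 3078 ≡ 1 mod 181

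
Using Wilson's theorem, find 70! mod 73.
(72)! = (70)! × (71) × (72) ≡ -1 mod 73. So (70)! ≡ -1 × [(72)(71)]^(-1) ≡ 36 mod 73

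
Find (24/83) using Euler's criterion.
(24/83) = 24^{41} mod 83 = -1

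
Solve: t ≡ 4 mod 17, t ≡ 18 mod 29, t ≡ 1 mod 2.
M = 17 × 29 × 2 = 986. M₁ = 58, y₁ ≡ 5 mod 17. M₂ = 34, y₂ ≡ 6 mod 29. M₃ = 493, y₃ ≡ 1 mod 2. t = 4×58×5 + 18×34×6 + 1×493×1 ≡ 395 mod 986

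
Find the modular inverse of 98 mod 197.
Since 197 is prime, by Fermat 98^(-1) ≡ 98^{195} ≡ 195 (mod 197). Verify: 98 × 195 = 19110 ≡ 1 (mod 197)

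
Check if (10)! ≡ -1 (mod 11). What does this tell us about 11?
(10)! mod 11 = 10. Since this equals -1 (mod 11), Wilson confirms 11 is prime.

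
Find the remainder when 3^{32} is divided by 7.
By Fermat: 3^{6} ≡ 1 mod 7. 32 = 5×6 + 2. So 3^{32} ≡ 3^{2} ≡ 2 mod 7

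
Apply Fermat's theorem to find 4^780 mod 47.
By Fermat: 4^{46} ≡ 1 mod 47. 780 ≡ 44 mod 46. So 4^{780} ≡ 4^{44} ≡ 3 mod 47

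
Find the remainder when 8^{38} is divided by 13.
By Fermat: 8^{12} ≡ 1 (mod 13). 38 = 3×12 + 2. So 8^{38} ≡ 8^{2} ≡ 12 (mod 13)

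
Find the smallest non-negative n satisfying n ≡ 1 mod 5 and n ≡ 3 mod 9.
M = 5 × 9 = 45. M₁ = 9, y₁ ≡ 4 mod 5. M₂ = 5, y₂ ≡ 2 mod 9. n = 1×9×4 + 3×5×2 ≡ 21 mod 45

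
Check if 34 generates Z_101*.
ord_101(34) divides 100. For each prime q|100: 34^{50}≡100, 34^{20}≡95, none ≡ 1. So 34 has order 100 and is a primitive root mod 101.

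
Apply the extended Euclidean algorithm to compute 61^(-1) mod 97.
Extended GCD: 61(35) + 97(-22) = 1. So 61^(-1) ≡ 35 (mod 97). Verify: 61 × 35 = 2135 ≡ 1 (mod 97)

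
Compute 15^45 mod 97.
By repeated squaring mod 97: 15^{1}≡15, 15^{2}≡31, 15^{4}≡88, 15^{8}≡81, 15^{16}≡62, 15^{32}≡61. Then 15^{45} = 15^{32+8+4+1} ≡ 61 × 81 × 88 × 15 ≡ 34 mod 97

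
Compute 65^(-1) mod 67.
Since 67 is prime, by Fermat 65^(-1) ≡ 65^{65} ≡ 33 mod 67. Verify: 65 × 33 = 2145 ≡ 1 mod 67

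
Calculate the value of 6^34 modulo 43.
By repeated squaring (mod 43): 6^{1}≡6, 6^{2}≡36, 6^{4}≡6, 6^{8}≡36, 6^{16}≡6, 6^{32}≡36. Then 6^{34} = 6^{32+2} ≡ 36 × 36 ≡ 6 (mod 43)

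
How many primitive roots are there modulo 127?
There are φ(127-1) = φ(126) = 36 primitive roots modulo 127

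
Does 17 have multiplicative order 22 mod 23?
Powers of 17 mod 23: 17^1≡17, 17^2≡13, 17^3≡14, 17^4≡8, 17^5≡21, 17^6≡12, 17^7≡20, 17^8≡18, 17^9≡7, 17^10≡4, 17^11≡22, 17^12≡6, 17^13≡10, 17^14≡9, 17^15≡15, 17^16≡2, 17^17≡11, 17^18≡3, 17^19≡5, 17^20≡16, 17^21≡19, 17^22≡1. First k with 17^k≡1 is k=22. Yes, ord_23(17) = 22.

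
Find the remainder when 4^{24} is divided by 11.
By Fermat: 4^{10} ≡ 1 mod 11. 24 = 2×10 + 4. So 4^{24} ≡ 4^{4} ≡ 3 mod 11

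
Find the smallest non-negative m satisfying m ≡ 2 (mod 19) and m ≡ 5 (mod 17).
M = 19 × 17 = 323. M₁ = 17, y₁ ≡ 9 (mod 19). M₂ = 19, y₂ ≡ 9 (mod 17). m = 2×17×9 + 5×19×9 ≡ 192 (mod 323)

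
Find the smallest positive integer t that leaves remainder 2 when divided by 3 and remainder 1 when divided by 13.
M = 3 × 13 = 39. M₁ = 13, y₁ ≡ 1 (mod 3). M₂ = 3, y₂ ≡ 9 (mod 13). t = 2×13×1 + 1×3×9 ≡ 14 (mod 39)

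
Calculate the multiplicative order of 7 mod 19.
Powers of 7 mod 19: 7^1≡7, 7^2≡11, 7^3≡1. Order = 3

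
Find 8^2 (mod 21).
8^{2} = 64 ≡ 1 (mod 21)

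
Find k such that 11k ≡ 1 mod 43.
Since 43 is prime, by Fermat 11^(-1) ≡ 11^{41} ≡ 4 mod 43. Verify: 11 × 4 = 44 ≡ 1 mod 43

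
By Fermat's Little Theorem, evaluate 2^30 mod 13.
By Fermat: 2^{12} ≡ 1 (mod 13). 30 = 2×12 + 6. So 2^{30} ≡ 2^{6} ≡ 12 (mod 13)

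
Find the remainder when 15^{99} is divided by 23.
By Fermat: 15^{22} ≡ 1 mod 23. 99 = 4×22 + 11. So 15^{99} ≡ 15^{11} ≡ 22 mod 23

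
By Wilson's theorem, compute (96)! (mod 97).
By Wilson's theorem, (96)! ≡ -1 ≡ 96 (mod 97)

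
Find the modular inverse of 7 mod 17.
Since 17 is prime, by Fermat 7^(-1) ≡ 7^{15} ≡ 5 (mod 17). Verify: 7 × 5 = 35 ≡ 1 (mod 17)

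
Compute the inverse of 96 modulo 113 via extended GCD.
Extended GCD: 96(-20) + 113(17) = 1. So 96^(-1) ≡ -20 ≡ 93 (mod 113). Verify: 96 × 93 = 8928 ≡ 1 (mod 113)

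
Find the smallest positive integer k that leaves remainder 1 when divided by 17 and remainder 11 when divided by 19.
M = 17 × 19 = 323. M₁ = 19, y₁ ≡ 9 mod 17. M₂ = 17, y₂ ≡ 9 mod 19. k = 1×19×9 + 11×17×9 ≡ 239 mod 323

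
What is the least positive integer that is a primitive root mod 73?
g = 5. For each prime q|72: 5^{36}≡72, 5^{24}≡8, none ≡ 1, so ord_73(5) = 72 and 5 is a primitive root.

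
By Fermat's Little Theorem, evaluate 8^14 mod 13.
By Fermat: 8^{12} ≡ 1 mod 13. So 8^{14} = 8^{12} · 8^{2} ≡ 8^{2} ≡ 12 mod 13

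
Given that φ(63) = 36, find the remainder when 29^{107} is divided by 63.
By Euler: 29^{36} ≡ 1 mod 63 since gcd(29, 63) = 1. 107 = 2×36 + 35. So 29^{107} ≡ 29^{35} ≡ 50 mod 63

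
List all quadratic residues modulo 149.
Squares in Z_149*: {1, 4, 5, 6, 7, 9, 16, 17, 19, 20, 22, 24, 25, 26, 28, 29, 30, 31, 33, 35, 36, 37, 39, 42, 45, 46, 47, 49, 53, 54, 61, 63, 64, 67, 68, 69, 73, 76, 80, 81, 82, 85, 86, 88, 95, 96, 100, 102, 103, 104, 107, 110, 112, 113, 114, 116, 118, 119, 120, 121, 123, 124, 125, 127, 129, 130, 132, 133, 140, 142, 143, 144, 145, 148}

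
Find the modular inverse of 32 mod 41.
Since 41 is prime, by Fermat 32^(-1) ≡ 32^{39} ≡ 9 (mod 41). Verify: 32 × 9 = 288 ≡ 1 (mod 41)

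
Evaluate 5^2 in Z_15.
5^{2} = 25 ≡ 10 mod 15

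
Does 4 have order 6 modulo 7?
4^{3} ≡ 1 (mod 7) and 3 < 6, so ord_7(4) = 3 ≠ 6 and 4 is not a primitive root.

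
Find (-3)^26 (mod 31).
By repeated squaring (mod 31): (-3)^{1}≡28, (-3)^{2}≡9, (-3)^{4}≡19, (-3)^{8}≡20, (-3)^{16}≡28. Then (-3)^{26} = (-3)^{16+8+2} ≡ 28 × 20 × 9 ≡ 18 (mod 31)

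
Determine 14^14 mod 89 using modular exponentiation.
By repeated squaring mod 89: 14^{1}≡14, 14^{2}≡18, 14^{4}≡57, 14^{8}≡45. Then 14^{14} = 14^{8+4+2} ≡ 45 × 57 × 18 ≡ 68 mod 89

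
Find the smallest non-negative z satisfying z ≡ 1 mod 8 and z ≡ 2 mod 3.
M = 8 × 3 = 24. M₁ = 3, y₁ ≡ 3 mod 8. M₂ = 8, y₂ ≡ 2 mod 3. z = 1×3×3 + 2×8×2 ≡ 17 mod 24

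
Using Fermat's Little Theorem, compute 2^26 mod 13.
By Fermat: 2^{12} ≡ 1 mod 13. 26 = 2×12 + 2. So 2^{26} ≡ 2^{2} ≡ 4 mod 13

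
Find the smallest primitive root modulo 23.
g = 5. For each prime q|22: 5^{11}≡22, 5^{2}≡2, none ≡ 1, so ord_23(5) = 22 and 5 is a primitive root.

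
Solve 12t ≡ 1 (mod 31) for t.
Since 31 is prime, by Fermat 12^(-1) ≡ 12^{29} ≡ 13 (mod 31). Verify: 12 × 13 = 156 ≡ 1 (mod 31)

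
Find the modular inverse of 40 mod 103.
Since 103 is prime, by Fermat 40^(-1) ≡ 40^{101} ≡ 85 mod 103. Verify: 40 × 85 = 3400 ≡ 1 mod 103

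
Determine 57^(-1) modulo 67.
Since 67 is prime, by Fermat 57^(-1) ≡ 57^{65} ≡ 20 (mod 67). Verify: 57 × 20 = 1140 ≡ 1 (mod 67)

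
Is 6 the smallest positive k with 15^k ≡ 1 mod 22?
Powers of 15 mod 22: 15^1≡15, 15^2≡5, 15^3≡9, 15^4≡3, 15^5≡1. Already 15^5≡1, so the order is 5 < 6. No, the actual order is 5.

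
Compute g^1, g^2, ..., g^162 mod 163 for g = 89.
89^1, 89^2, ..., 89^{162} mod 163: [89, 97, 157, 118, 70, 36, 107, 69, 110, 10, 75, 155, 103, 39, 48, 34, 92, 38, 122, 100, 98, 83, 52, 64, 154, 14, 105, 54, 79, 22, 2, 15, 31, 151, 73, 140, 72, 51, 138, 57, 20, 150, 147, 43, 78, 96, 68, 21, 76, 81, 37, 33, 3, 104, 128, 145, 28, 47, 108, 158, 44, 4, 30, 62, 139, 146, 117, 144, 102, 113, 114, 40, 137, 131, 86, 156, 29, 136, 42, 152, 162, 74, 66, 6, 45, 93, 127, 56, 94, 53, 153, 88, 8, 60, 124, 115, 129, 71, 125, 41, 63, 65, 80, 111, 99, 9, 149, 58, 109, 84, 141, 161, 148, 132, 12, 90, 23, 91, 112, 25, 106, 143, 13, 16, 120, 85, 67, 95, 142, 87, 82, 126, 130, 160, 59, 35, 18, 135, 116, 55, 5, 119, 159, 133, 101, 24, 17, 46, 19, 61, 50, 49, 123, 26, 32, 77, 7, 134, 27, 121, 11, 1]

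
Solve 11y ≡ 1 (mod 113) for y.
Since 113 is prime, by Fermat 11^(-1) ≡ 11^{111} ≡ 72 (mod 113). Verify: 11 × 72 = 792 ≡ 1 (mod 113)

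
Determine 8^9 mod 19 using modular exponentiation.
By repeated squaring mod 19: 8^{1}≡8, 8^{2}≡7, 8^{4}≡11, 8^{8}≡7. Then 8^{9} = 8^{8+1} ≡ 7 × 8 ≡ 18 mod 19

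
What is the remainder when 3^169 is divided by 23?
Using Fermat: 3^{22} ≡ 1 mod 23. 169 ≡ 15 mod 22. So 3^{169} ≡ 3^{15} ≡ 12 mod 23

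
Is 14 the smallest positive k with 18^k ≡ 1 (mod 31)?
Powers of 18 mod 31: 18^1≡18, 18^2≡14, 18^3≡4, 18^4≡10, 18^5≡25, 18^6≡16, 18^7≡9, 18^8≡7, 18^9≡2, 18^10≡5, 18^11≡28, 18^12≡8, 18^13≡20, 18^14≡19, 18^15≡1. 18^14≡19≢1, so ord ≠ 14. No, the actual order is 15.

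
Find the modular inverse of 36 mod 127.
Since 127 is prime, by Fermat 36^(-1) ≡ 36^{125} ≡ 60 (mod 127). Verify: 36 × 60 = 2160 ≡ 1 (mod 127)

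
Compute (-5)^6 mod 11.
By repeated squaring mod 11: (-5)^{1}≡6, (-5)^{2}≡3, (-5)^{4}≡9. Then (-5)^{6} = (-5)^{4+2} ≡ 9 × 3 ≡ 5 mod 11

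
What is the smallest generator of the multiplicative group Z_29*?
g = 2. Powers: [2, 4, 8, 16, 3, 6, 12, 24, 19, 9, ...] generates all 28 non-zero residues.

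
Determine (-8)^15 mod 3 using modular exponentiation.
Using Fermat: (-8)^{2} ≡ 1 mod 3. 15 ≡ 1 mod 2. So (-8)^{15} ≡ (-8)^{1} ≡ 1 mod 3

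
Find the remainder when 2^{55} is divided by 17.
By Fermat: 2^{16} ≡ 1 (mod 17). 55 = 3×16 + 7. So 2^{55} ≡ 2^{7} ≡ 9 (mod 17)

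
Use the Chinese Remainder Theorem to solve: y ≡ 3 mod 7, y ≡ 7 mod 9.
M = 7 × 9 = 63. M₁ = 9, y₁ ≡ 4 mod 7. M₂ = 7, y₂ ≡ 4 mod 9. y = 3×9×4 + 7×7×4 ≡ 52 mod 63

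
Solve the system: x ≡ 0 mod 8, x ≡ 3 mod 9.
M = 8 × 9 = 72. M₁ = 9, y₁ ≡ 1 mod 8. M₂ = 8, y₂ ≡ 8 mod 9. x = 0×9×1 + 3×8×8 ≡ 48 mod 72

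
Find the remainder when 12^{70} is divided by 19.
By Fermat: 12^{18} ≡ 1 mod 19. 70 = 3×18 + 16. So 12^{70} ≡ 12^{16} ≡ 7 mod 19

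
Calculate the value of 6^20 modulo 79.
By repeated squaring mod 79: 6^{1}≡6, 6^{2}≡36, 6^{4}≡32, 6^{8}≡76, 6^{16}≡9. Then 6^{20} = 6^{16+4} ≡ 9 × 32 ≡ 51 mod 79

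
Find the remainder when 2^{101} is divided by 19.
By Fermat: 2^{18} ≡ 1 mod 19. 101 = 5×18 + 11. So 2^{101} ≡ 2^{11} ≡ 15 mod 19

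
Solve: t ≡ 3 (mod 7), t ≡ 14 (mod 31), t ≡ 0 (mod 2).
M = 7 × 31 × 2 = 434. M₁ = 62, y₁ ≡ 6 (mod 7). M₂ = 14, y₂ ≡ 20 (mod 31). M₃ = 217, y₃ ≡ 1 (mod 2). t = 3×62×6 + 14×14×20 + 0×217×1 ≡ 262 (mod 434)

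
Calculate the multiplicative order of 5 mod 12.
Powers of 5 mod 12: 5^1≡5, 5^2≡1. So the order of 5 is 2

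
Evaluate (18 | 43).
(18/43) = 18^{21} mod 43 = -1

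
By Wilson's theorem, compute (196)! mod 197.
By Wilson's theorem, (196)! ≡ -1 ≡ 196 mod 197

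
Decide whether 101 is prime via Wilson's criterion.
(100)! mod 101 = 100. Since 100 ≡ -1 mod 101, 101 is prime.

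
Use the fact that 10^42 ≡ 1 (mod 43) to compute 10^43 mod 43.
By Fermat: 10^{42} ≡ 1 (mod 43). So 10^{43} = 10^{42} · 10^{1} ≡ 10^{1} ≡ 10 (mod 43)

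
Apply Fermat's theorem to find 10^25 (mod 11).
By Fermat: 10^{10} ≡ 1 (mod 11). 25 = 2×10 + 5. So 10^{25} ≡ 10^{5} ≡ 10 (mod 11)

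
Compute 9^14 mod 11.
Using Fermat: 9^{10} ≡ 1 (mod 11). 14 ≡ 4 (mod 10). So 9^{14} ≡ 9^{4} ≡ 5 (mod 11)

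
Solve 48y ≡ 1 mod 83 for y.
Since 83 is prime, by Fermat 48^(-1) ≡ 48^{81} ≡ 64 mod 83. Verify: 48 × 64 = 3072 ≡ 1 mod 83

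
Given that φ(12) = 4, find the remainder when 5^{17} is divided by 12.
By Euler: 5^{4} ≡ 1 mod 12 since gcd(5, 12) = 1. 17 = 4×4 + 1. So 5^{17} ≡ 5^{1} ≡ 5 mod 12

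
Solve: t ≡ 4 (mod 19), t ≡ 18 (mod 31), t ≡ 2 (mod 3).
M = 19 × 31 × 3 = 1767. M₁ = 93, y₁ ≡ 9 (mod 19). M₂ = 57, y₂ ≡ 6 (mod 31). M₃ = 589, y₃ ≡ 1 (mod 3). t = 4×93×9 + 18×57×6 + 2×589×1 ≡ 80 (mod 1767)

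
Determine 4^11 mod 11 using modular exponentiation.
Using Fermat: 4^{10} ≡ 1 mod 11. 11 ≡ 1 mod 10. So 4^{11} ≡ 4^{1} ≡ 4 mod 11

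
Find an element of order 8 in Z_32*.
3 has order 8 mod 32 since 3^{8} ≡ 1 (mod 32) and no smaller power works.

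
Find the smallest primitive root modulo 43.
g = 3. Powers: [3, 9, 27, 38, 28, 41, 37, 25, 32, ...] generates all 42 non-zero residues.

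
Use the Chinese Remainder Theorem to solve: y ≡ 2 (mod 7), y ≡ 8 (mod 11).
M = 7 × 11 = 77. M₁ = 11, y₁ ≡ 2 (mod 7). M₂ = 7, y₂ ≡ 8 (mod 11). y = 2×11×2 + 8×7×8 ≡ 30 (mod 77)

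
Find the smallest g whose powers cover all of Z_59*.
g = 2. Powers: [2, 4, 8, 16, 32, 5, 10, ...] generates all 58 non-zero residues.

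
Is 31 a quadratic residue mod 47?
By Euler's criterion: 31^{23} ≡ 46 mod 47. Since this equals -1 (≡ 46), 31 is not a QR.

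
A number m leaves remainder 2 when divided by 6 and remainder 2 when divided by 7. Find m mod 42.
M = 6 × 7 = 42. M₁ = 7, y₁ ≡ 1 mod 6. M₂ = 6, y₂ ≡ 6 mod 7. m = 2×7×1 + 2×6×6 ≡ 2 mod 42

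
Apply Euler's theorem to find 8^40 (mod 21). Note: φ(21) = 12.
By Euler: 8^{12} ≡ 1 (mod 21) since gcd(8, 21) = 1. 40 = 3×12 + 4. So 8^{40} ≡ 8^{4} ≡ 1 (mod 21)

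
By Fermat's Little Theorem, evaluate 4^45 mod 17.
By Fermat: 4^{16} ≡ 1 mod 17. 45 = 2×16 + 13. So 4^{45} ≡ 4^{13} ≡ 4 mod 17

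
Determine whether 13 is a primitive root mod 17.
13^{4} ≡ 1 (mod 17) and 4 < 16, so ord_17(13) = 4 ≠ 16 and 13 is not a primitive root.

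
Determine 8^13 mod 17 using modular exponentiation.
By repeated squaring (mod 17): 8^{1}≡8, 8^{2}≡13, 8^{4}≡16, 8^{8}≡1. Then 8^{13} = 8^{8+4+1} ≡ 1 × 16 × 8 ≡ 9 (mod 17)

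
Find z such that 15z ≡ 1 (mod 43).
Since 43 is prime, by Fermat 15^(-1) ≡ 15^{41} ≡ 23 (mod 43). Verify: 15 × 23 = 345 ≡ 1 (mod 43)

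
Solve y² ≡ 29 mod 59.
The square roots of 29 mod 59 are 41 and 18. Verify: 41² = 1681 ≡ 29 mod 59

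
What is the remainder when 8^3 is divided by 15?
8^{3} = 512 ≡ 2 mod 15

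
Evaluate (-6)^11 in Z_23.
By repeated squaring mod 23: (-6)^{1}≡17, (-6)^{2}≡13, (-6)^{4}≡8, (-6)^{8}≡18. Then (-6)^{11} = (-6)^{8+2+1} ≡ 18 × 13 × 17 ≡ 22 mod 23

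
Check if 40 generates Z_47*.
ord_47(40) divides 46. For each prime q|46: 40^{23}≡46, 40^{2}≡2, none ≡ 1. So 40 has order 46 and is a primitive root mod 47.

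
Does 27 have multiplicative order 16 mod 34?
Powers of 27 mod 34: 27^1≡27, 27^2≡15, 27^3≡31, 27^4≡21, 27^5≡23, 27^6≡9, 27^7≡5, 27^8≡33, 27^9≡7, 27^10≡19, 27^11≡3, 27^12≡13, 27^13≡11, 27^14≡25, 27^15≡29, 27^16≡1. First k with 27^k≡1 is k=16. Yes, ord_34(27) = 16.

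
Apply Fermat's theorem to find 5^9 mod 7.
By Fermat: 5^{6} ≡ 1 mod 7. So 5^{9} = 5^{6} · 5^{3} ≡ 5^{3} ≡ 6 mod 7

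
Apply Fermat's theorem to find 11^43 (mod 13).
By Fermat: 11^{12} ≡ 1 (mod 13). 43 = 3×12 + 7. So 11^{43} ≡ 11^{7} ≡ 2 (mod 13)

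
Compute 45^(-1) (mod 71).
Since 71 is prime, by Fermat 45^(-1) ≡ 45^{69} ≡ 30 (mod 71). Verify: 45 × 30 = 1350 ≡ 1 (mod 71)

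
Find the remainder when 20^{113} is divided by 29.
By Fermat: 20^{28} ≡ 1 (mod 29). 113 = 4×28 + 1. So 20^{113} ≡ 20^{1} ≡ 20 (mod 29)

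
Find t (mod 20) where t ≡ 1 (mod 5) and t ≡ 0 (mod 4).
M = 5 × 4 = 20. M₁ = 4, y₁ ≡ 4 (mod 5). M₂ = 5, y₂ ≡ 1 (mod 4). t = 1×4×4 + 0×5×1 ≡ 16 (mod 20)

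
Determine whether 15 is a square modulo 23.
By Euler's criterion: 15^{11} ≡ 22 (mod 23). Since this equals -1 (≡ 22), 15 is not a QR.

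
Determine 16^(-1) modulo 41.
Since 41 is prime, by Fermat 16^(-1) ≡ 16^{39} ≡ 18 mod 41. Verify: 16 × 18 = 288 ≡ 1 mod 41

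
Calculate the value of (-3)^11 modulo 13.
By repeated squaring (mod 13): (-3)^{1}≡10, (-3)^{2}≡9, (-3)^{4}≡3, (-3)^{8}≡9. Then (-3)^{11} = (-3)^{8+2+1} ≡ 9 × 9 × 10 ≡ 4 (mod 13)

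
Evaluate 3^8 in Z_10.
By repeated squaring (mod 10): 3^{1}≡3, 3^{2}≡9, 3^{4}≡1, 3^{8}≡1. So 3^{8} ≡ 1 (mod 10)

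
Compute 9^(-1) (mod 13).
Since 13 is prime, by Fermat 9^(-1) ≡ 9^{11} ≡ 3 (mod 13). Verify: 9 × 3 = 27 ≡ 1 (mod 13)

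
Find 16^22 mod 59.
By repeated squaring mod 59: 16^{1}≡16, 16^{2}≡20, 16^{4}≡46, 16^{8}≡51, 16^{16}≡5. Then 16^{22} = 16^{16+4+2} ≡ 5 × 46 × 20 ≡ 57 mod 59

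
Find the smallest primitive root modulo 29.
g = 2. Powers: [2, 4, 8, 16, 3, 6, 12, 24, 19, 9, ...] generates all 28 non-zero residues.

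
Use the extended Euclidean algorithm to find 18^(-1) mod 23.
Extended GCD: 18(9) + 23(-7) = 1. So 18^(-1) ≡ 9 (mod 23). Verify: 18 × 9 = 162 ≡ 1 (mod 23)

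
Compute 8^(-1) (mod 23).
Since 23 is prime, by Fermat 8^(-1) ≡ 8^{21} ≡ 3 (mod 23). Verify: 8 × 3 = 24 ≡ 1 (mod 23)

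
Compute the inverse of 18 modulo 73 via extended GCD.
Extended GCD: 18(-4) + 73(1) = 1. So 18^(-1) ≡ -4 ≡ 69 mod 73. Verify: 18 × 69 = 1242 ≡ 1 mod 73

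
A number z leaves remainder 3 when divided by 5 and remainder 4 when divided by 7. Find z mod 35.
M = 5 × 7 = 35. M₁ = 7, y₁ ≡ 3 mod 5. M₂ = 5, y₂ ≡ 3 mod 7. z = 3×7×3 + 4×5×3 ≡ 18 mod 35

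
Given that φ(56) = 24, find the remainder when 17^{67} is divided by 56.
By Euler: 17^{24} ≡ 1 mod 56 since gcd(17, 56) = 1. 67 = 2×24 + 19. So 17^{67} ≡ 17^{19} ≡ 17 mod 56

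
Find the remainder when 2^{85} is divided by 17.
By Fermat: 2^{16} ≡ 1 (mod 17). 85 = 5×16 + 5. So 2^{85} ≡ 2^{5} ≡ 15 (mod 17)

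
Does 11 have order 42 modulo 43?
11^{7} ≡ 1 (mod 43) and 7 < 42, so ord_43(11) = 7 ≠ 42 and 11 is not a primitive root.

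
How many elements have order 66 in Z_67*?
A prime p has φ(p-1) primitive roots; here φ(66) = 20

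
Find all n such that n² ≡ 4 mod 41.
The square roots of 4 mod 41 are 2 and 39. Verify: 2² = 4 ≡ 4 mod 41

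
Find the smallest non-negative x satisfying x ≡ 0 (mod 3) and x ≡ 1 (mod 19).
M = 3 × 19 = 57. M₁ = 19, y₁ ≡ 1 (mod 3). M₂ = 3, y₂ ≡ 13 (mod 19). x = 0×19×1 + 1×3×13 ≡ 39 (mod 57)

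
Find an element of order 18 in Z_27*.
2 has order 18 mod 27 since 2^{18} ≡ 1 (mod 27) and no smaller power works.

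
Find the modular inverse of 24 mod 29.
Since 29 is prime, by Fermat 24^(-1) ≡ 24^{27} ≡ 23 mod 29. Verify: 24 × 23 = 552 ≡ 1 mod 29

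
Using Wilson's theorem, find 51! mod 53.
(52)! = (51)! × (52) ≡ -1 (mod 53). So (51)! ≡ -1 × (52)^(-1) ≡ (-1)×(-1) = 1 (mod 53)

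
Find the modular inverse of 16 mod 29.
Since 29 is prime, by Fermat 16^(-1) ≡ 16^{27} ≡ 20 mod 29. Verify: 16 × 20 = 320 ≡ 1 mod 29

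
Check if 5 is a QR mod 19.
By Euler's criterion: 5^{9} ≡ 1 (mod 19). Since this equals 1, 5 is a QR.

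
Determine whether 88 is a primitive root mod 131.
ord_131(88) divides 130. For each prime q|130: 88^{65}≡130, 88^{26}≡89, 88^{10}≡99, none ≡ 1. So 88 has order 130 and is a primitive root mod 131.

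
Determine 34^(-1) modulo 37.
Since 37 is prime, by Fermat 34^(-1) ≡ 34^{35} ≡ 12 mod 37. Verify: 34 × 12 = 408 ≡ 1 mod 37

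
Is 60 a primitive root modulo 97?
ord_97(60) divides 96. For each prime q|96: 60^{48}≡96, 60^{32}≡35, none ≡ 1. So 60 has order 96 and is a primitive root mod 97.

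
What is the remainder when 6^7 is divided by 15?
By repeated squaring mod 15: 6^{1}≡6, 6^{2}≡6, 6^{4}≡6. Then 6^{7} = 6^{4+2+1} ≡ 6 × 6 × 6 ≡ 6 mod 15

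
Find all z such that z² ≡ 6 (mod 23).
The square roots of 6 mod 23 are 12 and 11. Verify: 12² = 144 ≡ 6 (mod 23)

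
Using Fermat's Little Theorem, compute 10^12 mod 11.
By Fermat: 10^{10} ≡ 1 mod 11. So 10^{12} = 10^{10} · 10^{2} ≡ 10^{2} ≡ 1 mod 11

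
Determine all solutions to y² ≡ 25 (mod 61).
The square roots of 25 mod 61 are 56 and 5. Verify: 56² = 3136 ≡ 25 (mod 61)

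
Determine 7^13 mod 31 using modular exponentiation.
By repeated squaring (mod 31): 7^{1}≡7, 7^{2}≡18, 7^{4}≡14, 7^{8}≡10. Then 7^{13} = 7^{8+4+1} ≡ 10 × 14 × 7 ≡ 19 (mod 31)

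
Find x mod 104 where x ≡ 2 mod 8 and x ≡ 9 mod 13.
M = 8 × 13 = 104. M₁ = 13, y₁ ≡ 5 mod 8. M₂ = 8, y₂ ≡ 5 mod 13. x = 2×13×5 + 9×8×5 ≡ 74 mod 104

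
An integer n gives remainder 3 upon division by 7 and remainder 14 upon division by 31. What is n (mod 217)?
M = 7 × 31 = 217. M₁ = 31, y₁ ≡ 5 (mod 7). M₂ = 7, y₂ ≡ 9 (mod 31). n = 3×31×5 + 14×7×9 ≡ 45 (mod 217)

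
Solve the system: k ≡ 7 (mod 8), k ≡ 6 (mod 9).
M = 8 × 9 = 72. M₁ = 9, y₁ ≡ 1 (mod 8). M₂ = 8, y₂ ≡ 8 (mod 9). k = 7×9×1 + 6×8×8 ≡ 15 (mod 72)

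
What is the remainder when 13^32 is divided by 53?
By repeated squaring mod 53: 13^{1}≡13, 13^{2}≡10, 13^{4}≡47, 13^{8}≡36, 13^{16}≡24, 13^{32}≡46. So 13^{32} ≡ 46 mod 53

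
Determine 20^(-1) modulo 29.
Since 29 is prime, by Fermat 20^(-1) ≡ 20^{27} ≡ 16 (mod 29). Verify: 20 × 16 = 320 ≡ 1 (mod 29)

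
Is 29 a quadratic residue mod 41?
By Euler's criterion: 29^{20} ≡ 40 mod 41. Since this equals -1 (≡ 40), 29 is not a QR.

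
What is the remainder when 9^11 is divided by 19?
By repeated squaring (mod 19): 9^{1}≡9, 9^{2}≡5, 9^{4}≡6, 9^{8}≡17. Then 9^{11} = 9^{8+2+1} ≡ 17 × 5 × 9 ≡ 5 (mod 19)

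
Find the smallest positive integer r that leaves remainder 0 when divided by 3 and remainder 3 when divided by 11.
M = 3 × 11 = 33. M₁ = 11, y₁ ≡ 2 mod 3. M₂ = 3, y₂ ≡ 4 mod 11. r = 0×11×2 + 3×3×4 ≡ 3 mod 33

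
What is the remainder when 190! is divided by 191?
By Wilson's theorem, (190)! ≡ -1 ≡ 190 (mod 191)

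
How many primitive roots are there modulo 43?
Number of primitive roots mod 43 = φ(p-1) = φ(42) = 12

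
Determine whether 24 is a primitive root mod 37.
ord_37(24) divides 36. For each prime q|36: 24^{18}≡36, 24^{12}≡10, none ≡ 1. So 24 has order 36 and is a primitive root mod 37.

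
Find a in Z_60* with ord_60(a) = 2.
11 has order 2 mod 60 since 11^{2} ≡ 1 (mod 60) and no smaller power works.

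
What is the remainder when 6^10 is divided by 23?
By repeated squaring (mod 23): 6^{1}≡6, 6^{2}≡13, 6^{4}≡8, 6^{8}≡18. Then 6^{10} = 6^{8+2} ≡ 18 × 13 ≡ 4 (mod 23)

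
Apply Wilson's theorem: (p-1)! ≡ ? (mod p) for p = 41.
By Wilson's theorem, (40)! ≡ -1 ≡ 40 mod 41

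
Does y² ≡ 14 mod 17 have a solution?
By Euler's criterion: 14^{8} ≡ 16 mod 17. Since this equals -1 (≡ 16), 14 is not a QR.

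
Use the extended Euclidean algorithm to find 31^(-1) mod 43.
Extended GCD: 31(-18) + 43(13) = 1. So 31^(-1) ≡ -18 ≡ 25 (mod 43). Verify: 31 × 25 = 775 ≡ 1 (mod 43)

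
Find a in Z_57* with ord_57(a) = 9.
4 has order 9 mod 57 since 4^{9} ≡ 1 mod 57 and no smaller power works.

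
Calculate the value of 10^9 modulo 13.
By repeated squaring (mod 13): 10^{1}≡10, 10^{2}≡9, 10^{4}≡3, 10^{8}≡9. Then 10^{9} = 10^{8+1} ≡ 9 × 10 ≡ 12 (mod 13)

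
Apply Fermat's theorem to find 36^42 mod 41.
By Fermat: 36^{40} ≡ 1 mod 41. So 36^{42} = 36^{40} · 36^{2} ≡ 36^{2} ≡ 25 mod 41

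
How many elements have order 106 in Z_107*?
There are φ(107-1) = φ(106) = 52 primitive roots modulo 107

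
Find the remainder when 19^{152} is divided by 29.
By Fermat: 19^{28} ≡ 1 (mod 29). 152 = 5×28 + 12. So 19^{152} ≡ 19^{12} ≡ 20 (mod 29)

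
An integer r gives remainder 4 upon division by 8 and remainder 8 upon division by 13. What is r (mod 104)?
M = 8 × 13 = 104. M₁ = 13, y₁ ≡ 5 (mod 8). M₂ = 8, y₂ ≡ 5 (mod 13). r = 4×13×5 + 8×8×5 ≡ 60 (mod 104)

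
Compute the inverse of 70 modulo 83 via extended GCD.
Extended GCD: 70(-32) + 83(27) = 1. So 70^(-1) ≡ -32 ≡ 51 (mod 83). Verify: 70 × 51 = 3570 ≡ 1 (mod 83)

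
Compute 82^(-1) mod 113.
Since 113 is prime, by Fermat 82^(-1) ≡ 82^{111} ≡ 51 mod 113. Verify: 82 × 51 = 4182 ≡ 1 mod 113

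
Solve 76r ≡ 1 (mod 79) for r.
Since 79 is prime, by Fermat 76^(-1) ≡ 76^{77} ≡ 26 (mod 79). Verify: 76 × 26 = 1976 ≡ 1 (mod 79)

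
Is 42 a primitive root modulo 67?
42^{22} ≡ 1 (mod 67) and 22 < 66, so ord_67(42) = 22 ≠ 66 and 42 is not a primitive root.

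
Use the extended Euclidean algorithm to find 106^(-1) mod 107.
Extended GCD: 106(-1) + 107(1) = 1. So 106^(-1) ≡ -1 ≡ 106 (mod 107). Verify: 106 × 106 = 11236 ≡ 1 (mod 107)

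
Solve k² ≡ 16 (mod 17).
The square roots of 16 mod 17 are 4 and 13. Verify: 4² = 16 ≡ 16 (mod 17)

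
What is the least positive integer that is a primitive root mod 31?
g = 3. For each prime q|30: 3^{15}≡30, 3^{10}≡25, 3^{6}≡16, none ≡ 1, so ord_31(3) = 30 and 3 is a primitive root.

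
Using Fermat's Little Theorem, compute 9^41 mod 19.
By Fermat: 9^{18} ≡ 1 mod 19. 41 = 2×18 + 5. So 9^{41} ≡ 9^{5} ≡ 16 mod 19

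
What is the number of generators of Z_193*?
A prime p has φ(p-1) primitive roots; here φ(192) = 64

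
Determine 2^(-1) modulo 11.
Since 11 is prime, by Fermat 2^(-1) ≡ 2^{9} ≡ 6 (mod 11). Verify: 2 × 6 = 12 ≡ 1 (mod 11)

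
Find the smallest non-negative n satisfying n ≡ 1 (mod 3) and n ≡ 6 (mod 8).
M = 3 × 8 = 24. M₁ = 8, y₁ ≡ 2 (mod 3). M₂ = 3, y₂ ≡ 3 (mod 8). n = 1×8×2 + 6×3×3 ≡ 22 (mod 24)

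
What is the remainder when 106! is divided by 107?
By Wilson's theorem, (106)! ≡ -1 ≡ 106 mod 107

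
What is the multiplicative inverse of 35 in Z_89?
Since 89 is prime, by Fermat 35^(-1) ≡ 35^{87} ≡ 28 mod 89. Verify: 35 × 28 = 980 ≡ 1 mod 89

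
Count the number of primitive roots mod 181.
Number of primitive roots mod 181 = φ(p-1) = φ(180) = 48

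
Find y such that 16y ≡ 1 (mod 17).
Since 17 is prime, by Fermat 16^(-1) ≡ 16^{15} ≡ 16 (mod 17). Verify: 16 × 16 = 256 ≡ 1 (mod 17)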